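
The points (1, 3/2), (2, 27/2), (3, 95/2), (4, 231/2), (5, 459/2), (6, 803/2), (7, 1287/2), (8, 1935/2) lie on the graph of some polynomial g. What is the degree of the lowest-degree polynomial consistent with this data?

Forward differences of the values at x = 1, 2, 3, 4, 5, 6, 7, 8:
  g  : 3/2  27/2  95/2  231/2  459/2  803/2  1287/2  1935/2
  Δ  : 12  34  68  114  172  242  324
  Δ^2: 22  34  46  58  70  82
  Δ^3: 12  12  12  12  12
  Δ^4: 0  0  0  0
  Δ^5: 0  0  0
  Δ^6: 0  0
  Δ^7: 0
The third differences are constant (12) and nonzero, while all higher differences vanish, so the minimal degree is 3.

3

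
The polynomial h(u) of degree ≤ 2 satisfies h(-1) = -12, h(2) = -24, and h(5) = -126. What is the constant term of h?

-6

Write h(u) = au^2 + bu + c. Substituting each data point gives a linear system:
  a - b + c = -12
  4a + 2b + c = -24
  25a + 5b + c = -126
Solving the system yields a = -5, b = 1, c = -6.
So h(u) = -5u^2 + u - 6.
The constant term is -6.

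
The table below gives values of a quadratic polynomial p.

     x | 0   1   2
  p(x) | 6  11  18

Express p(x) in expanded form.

Write p(x) = ax^2 + bx + c. Substituting each data point gives a linear system:
  c = 6
  a + b + c = 11
  4a + 2b + c = 18
Solving the system yields a = 1, b = 4, c = 6.
So p(x) = x² + 4x + 6.
Check: p(1) = 11. ✓

p(x) = x^2 + 4x + 6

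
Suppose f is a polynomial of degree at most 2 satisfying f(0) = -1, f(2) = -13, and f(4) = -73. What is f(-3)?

-73

Using the Lagrange interpolation formula with nodes 0, 2, 4:
  L_0(u) = (u - 2)(u - 4) / 8
  L_1(u) = u(u - 4) / -4
  L_2(u) = u(u - 2) / 8
Then f(u) = -1·L_0(u) - 13·L_1(u) - 73·L_2(u).
Expanding and collecting terms gives f(u) = -6u^2 + 6u - 1.
Evaluating at u = -3: f(-3) = -73.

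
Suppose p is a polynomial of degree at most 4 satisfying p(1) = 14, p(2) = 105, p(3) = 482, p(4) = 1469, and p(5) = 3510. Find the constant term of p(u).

Write p(u) = au^4 + bu^3 + cu^2 + du + e. Substituting each data point gives a linear system:
  a + b + c + d + e = 14
  16a + 8b + 4c + 2d + e = 105
  81a + 27b + 9c + 3d + e = 482
  256a + 64b + 16c + 4d + e = 1469
  625a + 125b + 25c + 5d + e = 3510
Solving the system yields a = 5, b = 4, c = -6, d = 6, e = 5.
So p(u) = 5u^4 + 4u^3 - 6u^2 + 6u + 5.
The constant term is 5.

5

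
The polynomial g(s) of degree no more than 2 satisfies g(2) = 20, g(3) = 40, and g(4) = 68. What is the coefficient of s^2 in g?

4

Write g(s) = as^2 + bs + c. Substituting each data point gives a linear system:
  4a + 2b + c = 20
  9a + 3b + c = 40
  16a + 4b + c = 68
Solving the system yields a = 4, b = 0, c = 4.
So g(s) = 4s² + 4.
The leading coefficient is 4.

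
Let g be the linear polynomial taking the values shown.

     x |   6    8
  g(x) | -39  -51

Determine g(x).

g(x) = -6x - 3

Write g(x) = ax + b. Substituting each data point gives a linear system:
  6a + b = -39
  8a + b = -51
Solving the system yields a = -6, b = -3.
So g(x) = -6x - 3.
Check: g(6) = -39. ✓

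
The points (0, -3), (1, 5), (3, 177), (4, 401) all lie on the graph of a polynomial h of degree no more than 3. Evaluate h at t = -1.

Write h(t) = at^3 + bt^2 + ct + d. Substituting each data point gives a linear system:
  d = -3
  a + b + c + d = 5
  27a + 9b + 3c + d = 177
  64a + 16b + 4c + d = 401
Solving the system yields a = 5, b = 6, c = -3, d = -3.
So h(t) = 5t³ + 6t² - 3t - 3.
Then h(-1) = 1.

1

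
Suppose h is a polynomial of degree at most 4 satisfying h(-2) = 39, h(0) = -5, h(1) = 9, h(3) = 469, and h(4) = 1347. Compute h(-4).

819

Write h(x) = ax^4 + bx^3 + cx^2 + dx + e. Substituting each data point gives a linear system:
  16a - 8b + 4c - 2d + e = 39
  e = -5
  a + b + c + d + e = 9
  81a + 27b + 9c + 3d + e = 469
  256a + 64b + 16c + 4d + e = 1347
Solving the system yields a = 4, b = 4, c = 4, d = 2, e = -5.
So h(x) = 4x⁴ + 4x³ + 4x² + 2x - 5.
Then h(-4) = 819.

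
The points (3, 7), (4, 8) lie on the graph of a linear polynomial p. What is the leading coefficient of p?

Write p(x) = ax + b. Substituting each data point gives a linear system:
  3a + b = 7
  4a + b = 8
Solving the system yields a = 1, b = 4.
So p(x) = x + 4.
The leading coefficient is 1.

1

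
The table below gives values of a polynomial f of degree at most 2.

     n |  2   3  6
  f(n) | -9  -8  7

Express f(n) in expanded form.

Write f(n) = an^2 + bn + c. Substituting each data point gives a linear system:
  4a + 2b + c = -9
  9a + 3b + c = -8
  36a + 6b + c = 7
Solving the system yields a = 1, b = -4, c = -5.
So f(n) = n^2 - 4n - 5.
Check: f(2) = -9. ✓

f(n) = n^2 - 4n - 5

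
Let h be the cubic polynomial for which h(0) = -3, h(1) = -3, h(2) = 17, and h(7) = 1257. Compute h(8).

1901

Write h(s) = as^3 + bs^2 + cs + d. Substituting each data point gives a linear system:
  d = -3
  a + b + c + d = -3
  8a + 4b + 2c + d = 17
  343a + 49b + 7c + d = 1257
Solving the system yields a = 4, b = -2, c = -2, d = -3.
So h(s) = 4s^3 - 2s^2 - 2s - 3.
Then h(8) = 1901.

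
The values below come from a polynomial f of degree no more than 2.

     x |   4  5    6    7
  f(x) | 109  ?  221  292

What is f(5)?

160

The 3 known points determine the degree-2 polynomial uniquely.
Write f(x) = ax^2 + bx + c. Substituting each data point gives a linear system:
  16a + 4b + c = 109
  36a + 6b + c = 221
  49a + 7b + c = 292
Solving the system yields a = 5, b = 6, c = 5.
So f(x) = 5x^2 + 6x + 5.
Then f(5) = 160.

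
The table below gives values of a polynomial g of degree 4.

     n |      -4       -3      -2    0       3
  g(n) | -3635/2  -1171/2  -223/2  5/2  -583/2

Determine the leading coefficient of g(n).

-6

Write g(n) = an^4 + bn^3 + cn^2 + dn + e. Substituting each data point gives a linear system:
  256a - 64b + 16c - 4d + e = -3635/2
  81a - 27b + 9c - 3d + e = -1171/2
  16a - 8b + 4c - 2d + e = -223/2
  e = 5/2
  81a + 27b + 9c + 3d + e = -583/2
Solving the system yields a = -6, b = 6, c = 5, d = -5, e = 5/2.
So g(n) = -6n^4 + 6n^3 + 5n^2 - 5n + 5/2.
The leading coefficient is -6.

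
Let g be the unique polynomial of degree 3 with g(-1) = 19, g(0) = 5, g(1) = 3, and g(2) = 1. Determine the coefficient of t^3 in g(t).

-2

Write g(t) = at^3 + bt^2 + ct + d. Substituting each data point gives a linear system:
  -a + b - c + d = 19
  d = 5
  a + b + c + d = 3
  8a + 4b + 2c + d = 1
Solving the system yields a = -2, b = 6, c = -6, d = 5.
So g(t) = -2t^3 + 6t^2 - 6t + 5.
The leading coefficient is -2.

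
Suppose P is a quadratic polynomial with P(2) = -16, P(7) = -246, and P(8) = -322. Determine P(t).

P(t) = -5t^2 - t + 6

Using the Lagrange interpolation formula with nodes 2, 7, 8:
  L_0(t) = (t - 7)(t - 8) / 30
  L_1(t) = (t - 2)(t - 8) / -5
  L_2(t) = (t - 2)(t - 7) / 6
Then P(t) = -16·L_0(t) - 246·L_1(t) - 322·L_2(t).
Expanding and collecting terms gives P(t) = -5t^2 - t + 6.
Check: P(2) = -16. ✓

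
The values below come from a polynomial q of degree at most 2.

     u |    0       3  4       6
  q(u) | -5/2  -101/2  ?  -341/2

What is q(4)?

The 3 known points determine the degree-2 polynomial uniquely.
Write q(u) = au^2 + bu + c. Substituting each data point gives a linear system:
  c = -5/2
  9a + 3b + c = -101/2
  36a + 6b + c = -341/2
Solving the system yields a = -4, b = -4, c = -5/2.
So q(u) = -4u² - 4u - 5/2.
Then q(4) = -165/2.

-165/2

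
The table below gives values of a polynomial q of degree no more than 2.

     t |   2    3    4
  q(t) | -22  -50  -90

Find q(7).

-282

Forward differences of the values at t = 2, 3, 4:
  q  : -22  -50  -90
  Δ  : -28  -40
  Δ^2: -12
The second differences are constant, confirming degree 2.
Interpolating (Newton forward form) and evaluating at t = 7 gives q(7) = -282.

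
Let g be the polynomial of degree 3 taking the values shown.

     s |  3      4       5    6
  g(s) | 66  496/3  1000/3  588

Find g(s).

g(s) = 3s^3 - (5/3)s^2

Write g(s) = as^3 + bs^2 + cs + d. Substituting each data point gives a linear system:
  27a + 9b + 3c + d = 66
  64a + 16b + 4c + d = 496/3
  125a + 25b + 5c + d = 1000/3
  216a + 36b + 6c + d = 588
Solving the system yields a = 3, b = -5/3, c = 0, d = 0.
So g(s) = 3s^3 - (5/3)s^2.
Check: g(3) = 66. ✓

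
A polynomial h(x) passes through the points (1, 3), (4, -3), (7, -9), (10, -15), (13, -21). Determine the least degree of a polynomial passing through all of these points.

1

Forward differences of the values at x = 1, 4, 7, 10, 13:
  h  : 3  -3  -9  -15  -21
  Δ  : -6  -6  -6  -6
  Δ^2: 0  0  0
  Δ^3: 0  0
  Δ^4: 0
The first differences are constant (-6) and nonzero, while all higher differences vanish, so the minimal degree is 1.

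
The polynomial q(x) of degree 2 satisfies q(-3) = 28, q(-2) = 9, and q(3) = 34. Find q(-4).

55

Using the Lagrange interpolation formula with nodes -3, -2, 3:
  L_0(x) = (x + 2)(x - 3) / 6
  L_1(x) = (x + 3)(x - 3) / -5
  L_2(x) = (x + 3)(x + 2) / 30
Then q(x) = 28·L_0(x) + 9·L_1(x) + 34·L_2(x).
Expanding and collecting terms gives q(x) = 4x² + x - 5.
Evaluating at x = -4: q(-4) = 55.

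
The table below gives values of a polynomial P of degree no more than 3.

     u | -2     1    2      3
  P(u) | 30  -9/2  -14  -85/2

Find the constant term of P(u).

-2

Write P(u) = au^3 + bu^2 + cu + d. Substituting each data point gives a linear system:
  -8a + 4b - 2c + d = 30
  a + b + c + d = -9/2
  8a + 4b + 2c + d = -14
  27a + 9b + 3c + d = -85/2
Solving the system yields a = -2, b = 5/2, c = -3, d = -2.
So P(u) = -2u³ + (5/2)u² - 3u - 2.
The constant term is -2.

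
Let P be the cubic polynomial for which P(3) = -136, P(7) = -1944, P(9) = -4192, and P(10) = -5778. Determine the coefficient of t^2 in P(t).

2

Write P(t) = at^3 + bt^2 + ct + d. Substituting each data point gives a linear system:
  27a + 9b + 3c + d = -136
  343a + 49b + 7c + d = -1944
  729a + 81b + 9c + d = -4192
  1000a + 100b + 10c + d = -5778
Solving the system yields a = -6, b = 2, c = 2, d = 2.
So P(t) = -6t³ + 2t² + 2t + 2.
The coefficient of t^2 is 2.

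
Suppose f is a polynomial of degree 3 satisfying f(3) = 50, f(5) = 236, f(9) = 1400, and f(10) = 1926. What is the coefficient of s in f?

3

Write f(s) = as^3 + bs^2 + cs + d. Substituting each data point gives a linear system:
  27a + 9b + 3c + d = 50
  125a + 25b + 5c + d = 236
  729a + 81b + 9c + d = 1400
  1000a + 100b + 10c + d = 1926
Solving the system yields a = 2, b = -1, c = 3, d = -4.
So f(s) = 2s^3 - s^2 + 3s - 4.
The coefficient of s is 3.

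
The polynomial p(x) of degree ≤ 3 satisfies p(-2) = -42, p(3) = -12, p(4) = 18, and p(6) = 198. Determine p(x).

Using the Lagrange interpolation formula with nodes -2, 3, 4, 6:
  L_0(x) = (x - 3)(x - 4)(x - 6) / -240
  L_1(x) = (x + 2)(x - 4)(x - 6) / 15
  L_2(x) = (x + 2)(x - 3)(x - 6) / -12
  L_3(x) = (x + 2)(x - 3)(x - 4) / 48
Then p(x) = -42·L_0(x) - 12·L_1(x) + 18·L_2(x) + 198·L_3(x).
Expanding and collecting terms gives p(x) = 2x³ - 6x² - 2x - 6.
Check: p(6) = 198. ✓

p(x) = 2x^3 - 6x^2 - 2x - 6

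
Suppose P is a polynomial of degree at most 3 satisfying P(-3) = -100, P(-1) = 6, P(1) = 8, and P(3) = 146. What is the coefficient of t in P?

-4

Write P(t) = at^3 + bt^2 + ct + d. Substituting each data point gives a linear system:
  -27a + 9b - 3c + d = -100
  -a + b - c + d = 6
  a + b + c + d = 8
  27a + 9b + 3c + d = 146
Solving the system yields a = 5, b = 2, c = -4, d = 5.
So P(t) = 5t^3 + 2t^2 - 4t + 5.
The coefficient of t is -4.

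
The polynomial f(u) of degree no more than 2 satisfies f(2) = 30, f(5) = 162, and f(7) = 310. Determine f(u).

f(u) = 6u^2 + 2u + 2

Using the Lagrange interpolation formula with nodes 2, 5, 7:
  L_0(u) = (u - 5)(u - 7) / 15
  L_1(u) = (u - 2)(u - 7) / -6
  L_2(u) = (u - 2)(u - 5) / 10
Then f(u) = 30·L_0(u) + 162·L_1(u) + 310·L_2(u).
Expanding and collecting terms gives f(u) = 6u^2 + 2u + 2.
Check: f(7) = 310. ✓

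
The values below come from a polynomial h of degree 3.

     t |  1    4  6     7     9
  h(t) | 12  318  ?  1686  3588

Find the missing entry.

The 4 known points determine the degree-3 polynomial uniquely.
Write h(t) = at^3 + bt^2 + ct + d. Substituting each data point gives a linear system:
  a + b + c + d = 12
  64a + 16b + 4c + d = 318
  343a + 49b + 7c + d = 1686
  729a + 81b + 9c + d = 3588
Solving the system yields a = 5, b = -1, c = 2, d = 6.
So h(t) = 5t^3 - t^2 + 2t + 6.
Then h(6) = 1062.

1062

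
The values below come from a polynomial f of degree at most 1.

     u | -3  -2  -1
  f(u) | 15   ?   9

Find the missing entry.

12

On equispaced nodes a degree-1 polynomial has vanishing second forward difference, so
  f(-3) - 2·f(-2) + f(-1) = 0.
Substituting the known values and solving for f(-2):
  -2·f(-2) = -24
  f(-2) = 12.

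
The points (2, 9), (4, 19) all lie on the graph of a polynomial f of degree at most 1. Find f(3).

Write f(x) = ax + b. Substituting each data point gives a linear system:
  2a + b = 9
  4a + b = 19
Solving the system yields a = 5, b = -1.
So f(x) = 5x - 1.
Then f(3) = 14.

14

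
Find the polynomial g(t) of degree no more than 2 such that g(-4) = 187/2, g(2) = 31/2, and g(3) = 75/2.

g(t) = 5t^2 - 3t + 3/2

Write g(t) = at^2 + bt + c. Substituting each data point gives a linear system:
  16a - 4b + c = 187/2
  4a + 2b + c = 31/2
  9a + 3b + c = 75/2
Solving the system yields a = 5, b = -3, c = 3/2.
So g(t) = 5t^2 - 3t + 3/2.
Check: g(-4) = 187/2. ✓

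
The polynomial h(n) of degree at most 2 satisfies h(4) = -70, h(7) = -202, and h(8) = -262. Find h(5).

Using the Lagrange interpolation formula with nodes 4, 7, 8:
  L_0(n) = (n - 7)(n - 8) / 12
  L_1(n) = (n - 4)(n - 8) / -3
  L_2(n) = (n - 4)(n - 7) / 4
Then h(n) = -70·L_0(n) - 202·L_1(n) - 262·L_2(n).
Expanding and collecting terms gives h(n) = -4n^2 - 6.
Evaluating at n = 5: h(5) = -106.

-106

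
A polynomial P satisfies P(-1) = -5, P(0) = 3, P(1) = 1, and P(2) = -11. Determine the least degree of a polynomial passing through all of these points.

Forward differences of the values at t = -1, 0, 1, 2:
  P  : -5  3  1  -11
  Δ  : 8  -2  -12
  Δ^2: -10  -10
  Δ^3: 0
The second differences are constant (-10) and nonzero, while all higher differences vanish, so the minimal degree is 2.

2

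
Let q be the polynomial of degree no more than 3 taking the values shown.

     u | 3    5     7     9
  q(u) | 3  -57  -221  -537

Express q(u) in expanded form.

q(u) = -u^3 + 2u^2 + 3u + 3

Write q(u) = au^3 + bu^2 + cu + d. Substituting each data point gives a linear system:
  27a + 9b + 3c + d = 3
  125a + 25b + 5c + d = -57
  343a + 49b + 7c + d = -221
  729a + 81b + 9c + d = -537
Solving the system yields a = -1, b = 2, c = 3, d = 3.
So q(u) = -u^3 + 2u^2 + 3u + 3.
Check: q(5) = -57. ✓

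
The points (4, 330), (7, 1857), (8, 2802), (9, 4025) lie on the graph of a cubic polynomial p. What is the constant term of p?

2

Write p(n) = an^3 + bn^2 + cn + d. Substituting each data point gives a linear system:
  64a + 16b + 4c + d = 330
  343a + 49b + 7c + d = 1857
  512a + 64b + 8c + d = 2802
  729a + 81b + 9c + d = 4025
Solving the system yields a = 6, b = -5, c = 6, d = 2.
So p(n) = 6n³ - 5n² + 6n + 2.
The constant term is 2.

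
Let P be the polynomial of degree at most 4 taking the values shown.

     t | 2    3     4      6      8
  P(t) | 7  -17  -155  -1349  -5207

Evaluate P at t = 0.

1

Using the Lagrange interpolation formula with nodes 2, 3, 4, 6, 8:
  L_0(t) = (t - 3)(t - 4)(t - 6)(t - 8) / 48
  L_1(t) = (t - 2)(t - 4)(t - 6)(t - 8) / -15
  L_2(t) = (t - 2)(t - 3)(t - 6)(t - 8) / 16
  L_3(t) = (t - 2)(t - 3)(t - 4)(t - 8) / -48
  L_4(t) = (t - 2)(t - 3)(t - 4)(t - 6) / 240
Then P(t) = 7·L_0(t) - 17·L_1(t) - 155·L_2(t) - 1349·L_3(t) - 5207·L_4(t).
Expanding and collecting terms gives P(t) = -2t⁴ + 6t³ - t² - 3t + 1.
Evaluating at t = 0: P(0) = 1.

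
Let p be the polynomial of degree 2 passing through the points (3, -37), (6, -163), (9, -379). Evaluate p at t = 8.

-297

Using the Lagrange interpolation formula with nodes 3, 6, 9:
  L_0(t) = (t - 6)(t - 9) / 18
  L_1(t) = (t - 3)(t - 9) / -9
  L_2(t) = (t - 3)(t - 6) / 18
Then p(t) = -37·L_0(t) - 163·L_1(t) - 379·L_2(t).
Expanding and collecting terms gives p(t) = -5t^2 + 3t - 1.
Evaluating at t = 8: p(8) = -297.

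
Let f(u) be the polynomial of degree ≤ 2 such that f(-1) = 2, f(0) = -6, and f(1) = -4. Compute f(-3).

48

Write f(u) = au^2 + bu + c. Substituting each data point gives a linear system:
  a - b + c = 2
  c = -6
  a + b + c = -4
Solving the system yields a = 5, b = -3, c = -6.
So f(u) = 5u^2 - 3u - 6.
Then f(-3) = 48.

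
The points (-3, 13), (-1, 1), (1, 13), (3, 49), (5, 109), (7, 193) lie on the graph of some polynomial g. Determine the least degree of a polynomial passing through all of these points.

2

Forward differences of the values at s = -3, -1, 1, 3, 5, 7:
  g  : 13  1  13  49  109  193
  Δ  : -12  12  36  60  84
  Δ^2: 24  24  24  24
  Δ^3: 0  0  0
  Δ^4: 0  0
  Δ^5: 0
The second differences are constant (24) and nonzero, while all higher differences vanish, so the minimal degree is 2.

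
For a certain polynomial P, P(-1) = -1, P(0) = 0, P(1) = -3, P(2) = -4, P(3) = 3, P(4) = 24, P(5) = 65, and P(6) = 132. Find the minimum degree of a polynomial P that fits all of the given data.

Forward differences of the values at x = -1, 0, 1, 2, 3, 4, 5, 6:
  P  : -1  0  -3  -4  3  24  65  132
  Δ  : 1  -3  -1  7  21  41  67
  Δ^2: -4  2  8  14  20  26
  Δ^3: 6  6  6  6  6
  Δ^4: 0  0  0  0
  Δ^5: 0  0  0
  Δ^6: 0  0
  Δ^7: 0
The third differences are constant (6) and nonzero, while all higher differences vanish, so the minimal degree is 3.

3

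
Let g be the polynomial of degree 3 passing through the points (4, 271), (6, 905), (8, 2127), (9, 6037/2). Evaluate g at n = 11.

Write g(n) = an^3 + bn^2 + cn + d. Substituting each data point gives a linear system:
  64a + 16b + 4c + d = 271
  216a + 36b + 6c + d = 905
  512a + 64b + 8c + d = 2127
  729a + 81b + 9c + d = 6037/2
Solving the system yields a = 4, b = 3/2, c = -2, d = -1.
So g(n) = 4n^3 + (3/2)n^2 - 2n - 1.
Then g(11) = 10965/2.

10965/2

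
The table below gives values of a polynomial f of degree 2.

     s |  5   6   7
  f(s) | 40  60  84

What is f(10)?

180

Using the Lagrange interpolation formula with nodes 5, 6, 7:
  L_0(s) = (s - 6)(s - 7) / 2
  L_1(s) = (s - 5)(s - 7) / -1
  L_2(s) = (s - 5)(s - 6) / 2
Then f(s) = 40·L_0(s) + 60·L_1(s) + 84·L_2(s).
Expanding and collecting terms gives f(s) = 2s² - 2s.
Evaluating at s = 10: f(10) = 180.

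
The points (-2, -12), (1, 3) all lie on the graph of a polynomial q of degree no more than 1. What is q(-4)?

Write q(n) = an + b. Substituting each data point gives a linear system:
  -2a + b = -12
  a + b = 3
Solving the system yields a = 5, b = -2.
So q(n) = 5n - 2.
Then q(-4) = -22.

-22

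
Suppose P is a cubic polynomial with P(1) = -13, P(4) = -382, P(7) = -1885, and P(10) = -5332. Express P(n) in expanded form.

Write P(n) = an^3 + bn^2 + cn + d. Substituting each data point gives a linear system:
  a + b + c + d = -13
  64a + 16b + 4c + d = -382
  343a + 49b + 7c + d = -1885
  1000a + 100b + 10c + d = -5332
Solving the system yields a = -5, b = -3, c = -3, d = -2.
So P(n) = -5n³ - 3n² - 3n - 2.
Check: P(10) = -5332. ✓

P(n) = -5n^3 - 3n^2 - 3n - 2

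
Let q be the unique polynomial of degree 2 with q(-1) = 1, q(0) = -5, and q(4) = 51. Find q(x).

Using the Lagrange interpolation formula with nodes -1, 0, 4:
  L_0(x) = x(x - 4) / 5
  L_1(x) = (x + 1)(x - 4) / -4
  L_2(x) = (x + 1)x / 20
Then q(x) = 1·L_0(x) - 5·L_1(x) + 51·L_2(x).
Expanding and collecting terms gives q(x) = 4x^2 - 2x - 5.
Check: q(0) = -5. ✓

q(x) = 4x^2 - 2x - 5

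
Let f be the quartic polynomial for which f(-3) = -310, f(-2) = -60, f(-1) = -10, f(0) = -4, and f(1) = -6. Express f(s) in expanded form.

Write f(s) = as^4 + bs^3 + cs^2 + ds + e. Substituting each data point gives a linear system:
  81a - 27b + 9c - 3d + e = -310
  16a - 8b + 4c - 2d + e = -60
  a - b + c - d + e = -10
  e = -4
  a + b + c + d + e = -6
Solving the system yields a = -5, b = -4, c = 1, d = 6, e = -4.
So f(s) = -5s^4 - 4s^3 + s^2 + 6s - 4.
Check: f(-2) = -60. ✓

f(s) = -5s^4 - 4s^3 + s^2 + 6s - 4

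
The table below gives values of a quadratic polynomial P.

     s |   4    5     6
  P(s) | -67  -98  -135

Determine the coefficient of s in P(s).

-4

Write P(s) = as^2 + bs + c. Substituting each data point gives a linear system:
  16a + 4b + c = -67
  25a + 5b + c = -98
  36a + 6b + c = -135
Solving the system yields a = -3, b = -4, c = -3.
So P(s) = -3s^2 - 4s - 3.
The coefficient of s is -4.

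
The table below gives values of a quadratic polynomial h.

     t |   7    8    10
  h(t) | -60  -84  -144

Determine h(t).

h(t) = -2t^2 + 6t - 4

Write h(t) = at^2 + bt + c. Substituting each data point gives a linear system:
  49a + 7b + c = -60
  64a + 8b + c = -84
  100a + 10b + c = -144
Solving the system yields a = -2, b = 6, c = -4.
So h(t) = -2t² + 6t - 4.
Check: h(8) = -84. ✓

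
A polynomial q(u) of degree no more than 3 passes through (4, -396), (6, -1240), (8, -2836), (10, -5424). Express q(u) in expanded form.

Using the Lagrange interpolation formula with nodes 4, 6, 8, 10:
  L_0(u) = (u - 6)(u - 8)(u - 10) / -48
  L_1(u) = (u - 4)(u - 8)(u - 10) / 16
  L_2(u) = (u - 4)(u - 6)(u - 10) / -16
  L_3(u) = (u - 4)(u - 6)(u - 8) / 48
Then q(u) = -396·L_0(u) - 1240·L_1(u) - 2836·L_2(u) - 5424·L_3(u).
Expanding and collecting terms gives q(u) = -5u^3 - 4u^2 - 2u - 4.
Check: q(10) = -5424. ✓

q(u) = -5u^3 - 4u^2 - 2u - 4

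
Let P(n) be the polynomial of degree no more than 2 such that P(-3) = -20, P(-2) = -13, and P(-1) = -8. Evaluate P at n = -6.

Using the Lagrange interpolation formula with nodes -3, -2, -1:
  L_0(n) = (n + 2)(n + 1) / 2
  L_1(n) = (n + 3)(n + 1) / -1
  L_2(n) = (n + 3)(n + 2) / 2
Then P(n) = -20·L_0(n) - 13·L_1(n) - 8·L_2(n).
Expanding and collecting terms gives P(n) = -n^2 + 2n - 5.
Evaluating at n = -6: P(-6) = -53.

-53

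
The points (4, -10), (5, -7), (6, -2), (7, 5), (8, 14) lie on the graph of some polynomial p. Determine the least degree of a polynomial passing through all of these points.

Forward differences of the values at t = 4, 5, 6, 7, 8:
  p  : -10  -7  -2  5  14
  Δ  : 3  5  7  9
  Δ^2: 2  2  2
  Δ^3: 0  0
  Δ^4: 0
The second differences are constant (2) and nonzero, while all higher differences vanish, so the minimal degree is 2.

2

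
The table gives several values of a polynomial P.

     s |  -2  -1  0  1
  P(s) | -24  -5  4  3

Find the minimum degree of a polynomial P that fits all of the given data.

2

Forward differences of the values at s = -2, -1, 0, 1:
  P  : -24  -5  4  3
  Δ  : 19  9  -1
  Δ^2: -10  -10
  Δ^3: 0
The second differences are constant (-10) and nonzero, while all higher differences vanish, so the minimal degree is 2.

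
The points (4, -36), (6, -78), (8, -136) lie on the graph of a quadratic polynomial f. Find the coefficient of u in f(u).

Write f(u) = au^2 + bu + c. Substituting each data point gives a linear system:
  16a + 4b + c = -36
  36a + 6b + c = -78
  64a + 8b + c = -136
Solving the system yields a = -2, b = -1, c = 0.
So f(u) = -2u^2 - u.
The coefficient of u is -1.

-1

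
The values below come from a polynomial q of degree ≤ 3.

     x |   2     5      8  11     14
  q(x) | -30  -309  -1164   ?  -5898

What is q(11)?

-2919

The 4 known points determine the degree-3 polynomial uniquely.
Write q(x) = ax^3 + bx^2 + cx + d. Substituting each data point gives a linear system:
  8a + 4b + 2c + d = -30
  125a + 25b + 5c + d = -309
  512a + 64b + 8c + d = -1164
  2744a + 196b + 14c + d = -5898
Solving the system yields a = -2, b = -2, c = -1, d = -4.
So q(x) = -2x³ - 2x² - x - 4.
Then q(11) = -2919.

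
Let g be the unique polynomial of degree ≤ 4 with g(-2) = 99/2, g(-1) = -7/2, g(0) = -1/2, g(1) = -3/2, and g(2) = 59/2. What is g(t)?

g(t) = 4t^4 - 2t^3 - 6t^2 + 3t - 1/2

Write g(t) = at^4 + bt^3 + ct^2 + dt + e. Substituting each data point gives a linear system:
  16a - 8b + 4c - 2d + e = 99/2
  a - b + c - d + e = -7/2
  e = -1/2
  a + b + c + d + e = -3/2
  16a + 8b + 4c + 2d + e = 59/2
Solving the system yields a = 4, b = -2, c = -6, d = 3, e = -1/2.
So g(t) = 4t⁴ - 2t³ - 6t² + 3t - 1/2.
Check: g(-1) = -7/2. ✓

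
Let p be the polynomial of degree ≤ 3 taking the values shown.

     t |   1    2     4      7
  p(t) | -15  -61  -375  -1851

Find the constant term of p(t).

-3

Write p(t) = at^3 + bt^2 + ct + d. Substituting each data point gives a linear system:
  a + b + c + d = -15
  8a + 4b + 2c + d = -61
  64a + 16b + 4c + d = -375
  343a + 49b + 7c + d = -1851
Solving the system yields a = -5, b = -2, c = -5, d = -3.
So p(t) = -5t^3 - 2t^2 - 5t - 3.
The constant term is -3.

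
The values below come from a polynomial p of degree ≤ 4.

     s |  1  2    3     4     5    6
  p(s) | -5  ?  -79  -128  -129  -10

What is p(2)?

-30

The 5 known points determine the degree-4 polynomial uniquely.
Write p(s) = as^4 + bs^3 + cs^2 + ds + e. Substituting each data point gives a linear system:
  a + b + c + d + e = -5
  81a + 27b + 9c + 3d + e = -79
  256a + 64b + 16c + 4d + e = -128
  625a + 125b + 25c + 5d + e = -129
  1296a + 216b + 36c + 6d + e = -10
Solving the system yields a = 1, b = -6, c = -1, d = 5, e = -4.
So p(s) = s⁴ - 6s³ - s² + 5s - 4.
Then p(2) = -30.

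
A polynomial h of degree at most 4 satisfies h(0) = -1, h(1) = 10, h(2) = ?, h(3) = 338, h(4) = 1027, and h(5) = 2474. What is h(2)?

The 5 known points determine the degree-4 polynomial uniquely.
Write h(u) = au^4 + bu^3 + cu^2 + du + e. Substituting each data point gives a linear system:
  e = -1
  a + b + c + d + e = 10
  81a + 27b + 9c + 3d + e = 338
  256a + 64b + 16c + 4d + e = 1027
  625a + 125b + 25c + 5d + e = 2474
Solving the system yields a = 4, b = -1, c = 3, d = 5, e = -1.
So h(u) = 4u^4 - u^3 + 3u^2 + 5u - 1.
Then h(2) = 77.

77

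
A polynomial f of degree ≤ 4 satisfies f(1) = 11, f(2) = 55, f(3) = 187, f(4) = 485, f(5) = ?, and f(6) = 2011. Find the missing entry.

The 5 known points determine the degree-4 polynomial uniquely.
Write f(n) = an^4 + bn^3 + cn^2 + dn + e. Substituting each data point gives a linear system:
  a + b + c + d + e = 11
  16a + 8b + 4c + 2d + e = 55
  81a + 27b + 9c + 3d + e = 187
  256a + 64b + 16c + 4d + e = 485
  1296a + 216b + 36c + 6d + e = 2011
Solving the system yields a = 1, b = 3, c = 1, d = 5, e = 1.
So f(n) = n⁴ + 3n³ + n² + 5n + 1.
Then f(5) = 1051.

1051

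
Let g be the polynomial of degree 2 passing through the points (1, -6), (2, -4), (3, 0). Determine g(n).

g(n) = n^2 - n - 6

Write g(n) = an^2 + bn + c. Substituting each data point gives a linear system:
  a + b + c = -6
  4a + 2b + c = -4
  9a + 3b + c = 0
Solving the system yields a = 1, b = -1, c = -6.
So g(n) = n^2 - n - 6.
Check: g(1) = -6. ✓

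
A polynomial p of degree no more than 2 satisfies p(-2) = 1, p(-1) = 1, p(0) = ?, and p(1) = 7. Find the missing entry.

3

On equispaced nodes a degree-2 polynomial has vanishing third forward difference, so
  - p(-2) + 3·p(-1) - 3·p(0) + p(1) = 0.
Substituting the known values and solving for p(0):
  -3·p(0) = -9
  p(0) = 3.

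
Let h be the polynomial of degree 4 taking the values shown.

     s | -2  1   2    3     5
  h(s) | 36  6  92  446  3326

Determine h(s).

h(s) = 5s^4 + 2s^3 - 3s^2 + 6s - 4

Write h(s) = as^4 + bs^3 + cs^2 + ds + e. Substituting each data point gives a linear system:
  16a - 8b + 4c - 2d + e = 36
  a + b + c + d + e = 6
  16a + 8b + 4c + 2d + e = 92
  81a + 27b + 9c + 3d + e = 446
  625a + 125b + 25c + 5d + e = 3326
Solving the system yields a = 5, b = 2, c = -3, d = 6, e = -4.
So h(s) = 5s^4 + 2s^3 - 3s^2 + 6s - 4.
Check: h(3) = 446. ✓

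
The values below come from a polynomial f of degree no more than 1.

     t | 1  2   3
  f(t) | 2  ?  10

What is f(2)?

6

On equispaced nodes a degree-1 polynomial has vanishing second forward difference, so
  f(1) - 2·f(2) + f(3) = 0.
Substituting the known values and solving for f(2):
  -2·f(2) = -12
  f(2) = 6.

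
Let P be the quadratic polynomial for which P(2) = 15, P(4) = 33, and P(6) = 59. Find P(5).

Using the Lagrange interpolation formula with nodes 2, 4, 6:
  L_0(n) = (n - 4)(n - 6) / 8
  L_1(n) = (n - 2)(n - 6) / -4
  L_2(n) = (n - 2)(n - 4) / 8
Then P(n) = 15·L_0(n) + 33·L_1(n) + 59·L_2(n).
Expanding and collecting terms gives P(n) = n^2 + 3n + 5.
Evaluating at n = 5: P(5) = 45.

45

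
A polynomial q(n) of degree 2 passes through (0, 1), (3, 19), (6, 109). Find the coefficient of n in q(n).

Write q(n) = an^2 + bn + c. Substituting each data point gives a linear system:
  c = 1
  9a + 3b + c = 19
  36a + 6b + c = 109
Solving the system yields a = 4, b = -6, c = 1.
So q(n) = 4n^2 - 6n + 1.
The coefficient of n is -6.

-6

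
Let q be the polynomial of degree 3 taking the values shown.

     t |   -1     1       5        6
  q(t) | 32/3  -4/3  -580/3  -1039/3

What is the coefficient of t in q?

Write q(t) = at^3 + bt^2 + ct + d. Substituting each data point gives a linear system:
  -a + b - c + d = 32/3
  a + b + c + d = -4/3
  125a + 25b + 5c + d = -580/3
  216a + 36b + 6c + d = -1039/3
Solving the system yields a = -2, b = 3, c = -4, d = 5/3.
So q(t) = -2t^3 + 3t^2 - 4t + 5/3.
The coefficient of t is -4.

-4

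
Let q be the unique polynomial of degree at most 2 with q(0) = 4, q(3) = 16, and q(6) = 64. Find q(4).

Forward differences of the values at s = 0, 3, 6:
  q  : 4  16  64
  Δ  : 12  48
  Δ^2: 36
The second differences are constant, confirming degree 2.
Interpolating (Newton forward form) and evaluating at s = 4 gives q(4) = 28.

28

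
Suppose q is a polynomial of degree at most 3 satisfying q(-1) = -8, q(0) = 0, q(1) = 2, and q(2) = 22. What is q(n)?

Using the Lagrange interpolation formula with nodes -1, 0, 1, 2:
  L_0(n) = n(n - 1)(n - 2) / -6
  L_1(n) = (n + 1)(n - 1)(n - 2) / 2
  L_2(n) = (n + 1)n(n - 2) / -2
  L_3(n) = (n + 1)n(n - 1) / 6
Then q(n) = -8·L_0(n) + 0·L_1(n) + 2·L_2(n) + 22·L_3(n).
Expanding and collecting terms gives q(n) = 4n^3 - 3n^2 + n.
Check: q(-1) = -8. ✓

q(n) = 4n^3 - 3n^2 + n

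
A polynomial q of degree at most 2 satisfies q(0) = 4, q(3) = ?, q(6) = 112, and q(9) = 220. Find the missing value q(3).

40

The 3 known points determine the degree-2 polynomial uniquely.
Write q(x) = ax^2 + bx + c. Substituting each data point gives a linear system:
  c = 4
  36a + 6b + c = 112
  81a + 9b + c = 220
Solving the system yields a = 2, b = 6, c = 4.
So q(x) = 2x^2 + 6x + 4.
Then q(3) = 40.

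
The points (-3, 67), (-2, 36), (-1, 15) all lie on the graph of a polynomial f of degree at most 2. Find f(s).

Write f(s) = as^2 + bs + c. Substituting each data point gives a linear system:
  9a - 3b + c = 67
  4a - 2b + c = 36
  a - b + c = 15
Solving the system yields a = 5, b = -6, c = 4.
So f(s) = 5s² - 6s + 4.
Check: f(-2) = 36. ✓

f(s) = 5s^2 - 6s + 4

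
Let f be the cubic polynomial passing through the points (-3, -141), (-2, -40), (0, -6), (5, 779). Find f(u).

Using the Lagrange interpolation formula with nodes -3, -2, 0, 5:
  L_0(u) = (u + 2)u(u - 5) / -24
  L_1(u) = (u + 3)u(u - 5) / 14
  L_2(u) = (u + 3)(u + 2)(u - 5) / -30
  L_3(u) = (u + 3)(u + 2)u / 280
Then f(u) = -141·L_0(u) - 40·L_1(u) - 6·L_2(u) + 779·L_3(u).
Expanding and collecting terms gives f(u) = 6u^3 + 2u^2 - 3u - 6.
Check: f(-2) = -40. ✓

f(u) = 6u^3 + 2u^2 - 3u - 6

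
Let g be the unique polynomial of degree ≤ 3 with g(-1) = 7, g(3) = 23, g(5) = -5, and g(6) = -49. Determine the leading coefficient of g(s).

-1

Write g(s) = as^3 + bs^2 + cs + d. Substituting each data point gives a linear system:
  -a + b - c + d = 7
  27a + 9b + 3c + d = 23
  125a + 25b + 5c + d = -5
  216a + 36b + 6c + d = -49
Solving the system yields a = -1, b = 4, c = 3, d = 5.
So g(s) = -s^3 + 4s^2 + 3s + 5.
The leading coefficient is -1.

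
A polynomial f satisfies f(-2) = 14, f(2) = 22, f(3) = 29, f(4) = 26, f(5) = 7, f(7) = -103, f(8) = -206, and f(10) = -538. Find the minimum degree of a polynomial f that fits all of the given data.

Divided differences on the nodes -2, 2, 3, 4, 5, 7, 8, 10:
  order 0: 14  22  29  26  7  -103  -206  -538
  order 1: 2  7  -3  -19  -55  -103  -166
  order 2: 1  -5  -8  -12  -16  -21
  order 3: -1  -1  -1  -1  -1
  order 4: 0  0  0  0
  order 5: 0  0  0
  order 6: 0  0
  order 7: 0
The order-3 divided differences are all -1 (nonzero) and every higher order vanishes, so the data lies on a polynomial of degree exactly 3.

3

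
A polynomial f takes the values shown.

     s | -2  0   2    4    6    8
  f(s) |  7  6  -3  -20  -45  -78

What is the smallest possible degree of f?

2

Forward differences of the values at s = -2, 0, 2, 4, 6, 8:
  f  : 7  6  -3  -20  -45  -78
  Δ  : -1  -9  -17  -25  -33
  Δ^2: -8  -8  -8  -8
  Δ^3: 0  0  0
  Δ^4: 0  0
  Δ^5: 0
The second differences are constant (-8) and nonzero, while all higher differences vanish, so the minimal degree is 2.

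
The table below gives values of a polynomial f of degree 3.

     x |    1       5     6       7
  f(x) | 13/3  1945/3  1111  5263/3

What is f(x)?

f(x) = 5x^3 + (1/3)x^2 + 4x - 5

Using the Lagrange interpolation formula with nodes 1, 5, 6, 7:
  L_0(x) = (x - 5)(x - 6)(x - 7) / -120
  L_1(x) = (x - 1)(x - 6)(x - 7) / 8
  L_2(x) = (x - 1)(x - 5)(x - 7) / -5
  L_3(x) = (x - 1)(x - 5)(x - 6) / 12
Then f(x) = 13/3·L_0(x) + 1945/3·L_1(x) + 1111·L_2(x) + 5263/3·L_3(x).
Expanding and collecting terms gives f(x) = 5x^3 + (1/3)x^2 + 4x - 5.
Check: f(1) = 13/3. ✓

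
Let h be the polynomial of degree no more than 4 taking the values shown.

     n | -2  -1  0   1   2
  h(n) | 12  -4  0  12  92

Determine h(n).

h(n) = 3n^4 + 4n^3 + n^2 + 4n

Using the Lagrange interpolation formula with nodes -2, -1, 0, 1, 2:
  L_0(n) = (n + 1)n(n - 1)(n - 2) / 24
  L_1(n) = (n + 2)n(n - 1)(n - 2) / -6
  L_2(n) = (n + 2)(n + 1)(n - 1)(n - 2) / 4
  L_3(n) = (n + 2)(n + 1)n(n - 2) / -6
  L_4(n) = (n + 2)(n + 1)n(n - 1) / 24
Then h(n) = 12·L_0(n) - 4·L_1(n) + 0·L_2(n) + 12·L_3(n) + 92·L_4(n).
Expanding and collecting terms gives h(n) = 3n^4 + 4n^3 + n^2 + 4n.
Check: h(1) = 12. ✓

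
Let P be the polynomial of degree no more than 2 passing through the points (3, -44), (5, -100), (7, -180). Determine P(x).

P(x) = -3x^2 - 4x - 5

Write P(x) = ax^2 + bx + c. Substituting each data point gives a linear system:
  9a + 3b + c = -44
  25a + 5b + c = -100
  49a + 7b + c = -180
Solving the system yields a = -3, b = -4, c = -5.
So P(x) = -3x^2 - 4x - 5.
Check: P(7) = -180. ✓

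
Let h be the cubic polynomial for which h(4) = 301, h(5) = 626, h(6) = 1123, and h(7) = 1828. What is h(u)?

Using the Lagrange interpolation formula with nodes 4, 5, 6, 7:
  L_0(u) = (u - 5)(u - 6)(u - 7) / -6
  L_1(u) = (u - 4)(u - 6)(u - 7) / 2
  L_2(u) = (u - 4)(u - 5)(u - 7) / -2
  L_3(u) = (u - 4)(u - 5)(u - 6) / 6
Then h(u) = 301·L_0(u) + 626·L_1(u) + 1123·L_2(u) + 1828·L_3(u).
Expanding and collecting terms gives h(u) = 6u³ - 4u² - 5u + 1.
Check: h(4) = 301. ✓

h(u) = 6u^3 - 4u^2 - 5u + 1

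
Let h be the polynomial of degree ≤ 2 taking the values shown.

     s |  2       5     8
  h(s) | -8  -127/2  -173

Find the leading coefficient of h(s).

Write h(s) = as^2 + bs + c. Substituting each data point gives a linear system:
  4a + 2b + c = -8
  25a + 5b + c = -127/2
  64a + 8b + c = -173
Solving the system yields a = -3, b = 5/2, c = -1.
So h(s) = -3s² + (5/2)s - 1.
The leading coefficient is -3.

-3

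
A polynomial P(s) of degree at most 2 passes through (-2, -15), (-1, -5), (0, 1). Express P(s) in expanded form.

P(s) = -2s^2 + 4s + 1

Write P(s) = as^2 + bs + c. Substituting each data point gives a linear system:
  4a - 2b + c = -15
  a - b + c = -5
  c = 1
Solving the system yields a = -2, b = 4, c = 1.
So P(s) = -2s² + 4s + 1.
Check: P(-2) = -15. ✓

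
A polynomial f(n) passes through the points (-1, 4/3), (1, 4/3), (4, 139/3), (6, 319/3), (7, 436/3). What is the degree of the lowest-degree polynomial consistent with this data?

Divided differences on the nodes -1, 1, 4, 6, 7:
  order 0: 4/3  4/3  139/3  319/3  436/3
  order 1: 0  15  30  39
  order 2: 3  3  3
  order 3: 0  0
  order 4: 0
The order-2 divided differences are all 3 (nonzero) and every higher order vanishes, so the data lies on a polynomial of degree exactly 2.

2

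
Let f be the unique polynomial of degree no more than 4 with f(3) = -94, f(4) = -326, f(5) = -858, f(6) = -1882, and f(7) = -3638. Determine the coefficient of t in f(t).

-2

Write f(t) = at^4 + bt^3 + ct^2 + dt + e. Substituting each data point gives a linear system:
  81a + 27b + 9c + 3d + e = -94
  256a + 64b + 16c + 4d + e = -326
  625a + 125b + 25c + 5d + e = -858
  1296a + 216b + 36c + 6d + e = -1882
  2401a + 343b + 49c + 7d + e = -3638
Solving the system yields a = -2, b = 4, c = -4, d = -2, e = 2.
So f(t) = -2t^4 + 4t^3 - 4t^2 - 2t + 2.
The coefficient of t is -2.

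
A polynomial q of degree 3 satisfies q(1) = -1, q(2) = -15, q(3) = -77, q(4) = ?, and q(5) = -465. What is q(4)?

The 4 known points determine the degree-3 polynomial uniquely.
Write q(x) = ax^3 + bx^2 + cx + d. Substituting each data point gives a linear system:
  a + b + c + d = -1
  8a + 4b + 2c + d = -15
  27a + 9b + 3c + d = -77
  125a + 25b + 5c + d = -465
Solving the system yields a = -5, b = 6, c = 3, d = -5.
So q(x) = -5x^3 + 6x^2 + 3x - 5.
Then q(4) = -217.

-217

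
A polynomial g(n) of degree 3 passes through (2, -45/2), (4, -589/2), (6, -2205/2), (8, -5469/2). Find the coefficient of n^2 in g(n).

Write g(n) = an^3 + bn^2 + cn + d. Substituting each data point gives a linear system:
  8a + 4b + 2c + d = -45/2
  64a + 16b + 4c + d = -589/2
  216a + 36b + 6c + d = -2205/2
  512a + 64b + 8c + d = -5469/2
Solving the system yields a = -6, b = 5, c = 2, d = 3/2.
So g(n) = -6n³ + 5n² + 2n + 3/2.
The coefficient of n^2 is 5.

5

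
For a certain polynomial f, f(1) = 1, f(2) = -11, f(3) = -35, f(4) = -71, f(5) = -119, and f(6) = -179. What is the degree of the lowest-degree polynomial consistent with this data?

Forward differences of the values at n = 1, 2, 3, 4, 5, 6:
  f  : 1  -11  -35  -71  -119  -179
  Δ  : -12  -24  -36  -48  -60
  Δ^2: -12  -12  -12  -12
  Δ^3: 0  0  0
  Δ^4: 0  0
  Δ^5: 0
The second differences are constant (-12) and nonzero, while all higher differences vanish, so the minimal degree is 2.

2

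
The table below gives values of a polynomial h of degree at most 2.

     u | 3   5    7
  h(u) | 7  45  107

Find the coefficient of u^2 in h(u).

3

Write h(u) = au^2 + bu + c. Substituting each data point gives a linear system:
  9a + 3b + c = 7
  25a + 5b + c = 45
  49a + 7b + c = 107
Solving the system yields a = 3, b = -5, c = -5.
So h(u) = 3u² - 5u - 5.
The leading coefficient is 3.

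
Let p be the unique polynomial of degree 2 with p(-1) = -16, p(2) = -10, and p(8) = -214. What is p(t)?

p(t) = -4t^2 + 6t - 6

Write p(t) = at^2 + bt + c. Substituting each data point gives a linear system:
  a - b + c = -16
  4a + 2b + c = -10
  64a + 8b + c = -214
Solving the system yields a = -4, b = 6, c = -6.
So p(t) = -4t² + 6t - 6.
Check: p(-1) = -16. ✓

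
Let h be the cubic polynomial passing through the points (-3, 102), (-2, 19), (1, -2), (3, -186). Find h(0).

3

Using the Lagrange interpolation formula with nodes -3, -2, 1, 3:
  L_0(s) = (s + 2)(s - 1)(s - 3) / -24
  L_1(s) = (s + 3)(s - 1)(s - 3) / 15
  L_2(s) = (s + 3)(s + 2)(s - 3) / -24
  L_3(s) = (s + 3)(s + 2)(s - 1) / 60
Then h(s) = 102·L_0(s) + 19·L_1(s) - 2·L_2(s) - 186·L_3(s).
Expanding and collecting terms gives h(s) = -6s^3 - 5s^2 + 6s + 3.
Evaluating at s = 0: h(0) = 3.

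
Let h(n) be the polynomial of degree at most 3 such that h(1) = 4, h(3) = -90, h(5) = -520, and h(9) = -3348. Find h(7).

-1526

Write h(n) = an^3 + bn^2 + cn + d. Substituting each data point gives a linear system:
  a + b + c + d = 4
  27a + 9b + 3c + d = -90
  125a + 25b + 5c + d = -520
  729a + 81b + 9c + d = -3348
Solving the system yields a = -5, b = 3, c = 6, d = 0.
So h(n) = -5n^3 + 3n^2 + 6n.
Then h(7) = -1526.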